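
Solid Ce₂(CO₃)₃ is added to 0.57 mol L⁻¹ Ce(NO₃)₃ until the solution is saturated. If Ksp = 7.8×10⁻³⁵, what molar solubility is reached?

2.1×10⁻¹² M

Ce₂(CO₃)₃(s) ⇌ 2 Ce³⁺(aq) + 3 CO₃²⁻(aq)
Ce³⁺ is already present at 0.57 mol L⁻¹. If s mol/L of Ce₂(CO₃)₃ dissolves, [CO₃²⁻] = 3s while [Ce³⁺] ≈ 0.57 mol L⁻¹.
Ksp = [Ce³⁺]^2[CO₃²⁻]^3 = (0.57)^2(3s)^3
(3s)^3 = 7.8×10⁻³⁵ / (0.57)^2 = 2.4×10⁻³⁴
s = 2.1×10⁻¹² mol L⁻¹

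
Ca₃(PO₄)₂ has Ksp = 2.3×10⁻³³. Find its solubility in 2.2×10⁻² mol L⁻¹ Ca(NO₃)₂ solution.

Ca₃(PO₄)₂(s) ⇌ 3 Ca²⁺(aq) + 2 PO₄³⁻(aq)
The solution already contains Ca²⁺ at 2.2×10⁻² mol L⁻¹. Let s be the molar solubility of Ca₃(PO₄)₂.
[Ca²⁺] ≈ 2.2×10⁻² mol L⁻¹ (common ion dominates); [PO₄³⁻] = 2s.
Ksp = [Ca²⁺]^3[PO₄³⁻]^2 = (2.2×10⁻²)^3(2s)^2
(2s)^2 = 2.3×10⁻³³ / (2.2×10⁻²)^3 = 2.2×10⁻²⁸
s = 7.3×10⁻¹⁵ mol L⁻¹

7.3×10⁻¹⁵ M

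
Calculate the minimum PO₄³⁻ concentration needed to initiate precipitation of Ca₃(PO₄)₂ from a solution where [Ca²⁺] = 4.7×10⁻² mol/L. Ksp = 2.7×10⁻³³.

Precipitation begins when Q = Ksp.
Ca₃(PO₄)₂(s) ⇌ 3 Ca²⁺(aq) + 2 PO₄³⁻(aq)
Ksp = [Ca²⁺]^3[PO₄³⁻]^2 = [PO₄³⁻]^2(4.7×10⁻²)^3
[PO₄³⁻]^2 = 2.7×10⁻³³ / (4.7×10⁻²)^3 = 2.6×10⁻²⁹
[PO₄³⁻] = 5.1×10⁻¹⁵ mol/L

5.1×10⁻¹⁵ M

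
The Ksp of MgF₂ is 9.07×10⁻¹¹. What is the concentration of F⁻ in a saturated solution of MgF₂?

5.66×10⁻⁴ M

MgF₂(s) ⇌ Mg²⁺(aq) + 2 F⁻(aq)
Call the molar solubility s, so that [Mg²⁺] = s and [F⁻] = 2s.
Ksp = [Mg²⁺][F⁻]^2 = s · (2s)^2 = 4s^3 = 9.07×10⁻¹¹
s = 2.83×10⁻⁴ mol L⁻¹
[F⁻] = 2s = 5.66×10⁻⁴ mol L⁻¹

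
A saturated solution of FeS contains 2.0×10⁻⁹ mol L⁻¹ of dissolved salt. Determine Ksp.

FeS(s) ⇌ Fe²⁺(aq) + S²⁻(aq)
Call the molar solubility s, so that [Fe²⁺] = s and [S²⁻] = s.
Ksp = [Fe²⁺][S²⁻] = s · s = s^2
Ksp = (2.0×10⁻⁹)^2 = 4.0×10⁻¹⁸

Ksp = 4.0×10⁻¹⁸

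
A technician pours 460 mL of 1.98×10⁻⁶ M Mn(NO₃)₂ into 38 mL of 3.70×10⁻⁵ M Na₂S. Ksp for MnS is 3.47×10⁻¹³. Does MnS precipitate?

Yes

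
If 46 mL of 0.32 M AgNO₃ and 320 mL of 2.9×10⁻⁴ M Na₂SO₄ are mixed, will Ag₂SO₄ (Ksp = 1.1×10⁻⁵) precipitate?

The combined volume is 366 mL.
[Ag⁺] = (0.32)(46)/366 = 4.0×10⁻² M
[SO₄²⁻] = (2.9×10⁻⁴)(320)/366 = 2.5×10⁻⁴ M
Q = [Ag⁺]^2[SO₄²⁻] = 4.1×10⁻⁷
Since Q (4.1×10⁻⁷) is less than Ksp (1.1×10⁻⁵), no Ag₂SO₄ precipitates.

No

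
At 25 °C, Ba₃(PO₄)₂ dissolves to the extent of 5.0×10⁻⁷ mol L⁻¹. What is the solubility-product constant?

Ksp = 3.4×10⁻³⁰

Ba₃(PO₄)₂(s) ⇌ 3 Ba²⁺(aq) + 2 PO₄³⁻(aq)
Call the molar solubility s, so that [Ba²⁺] = 3s and [PO₄³⁻] = 2s.
Ksp = [Ba²⁺]^3[PO₄³⁻]^2 = (3s)^3 · (2s)^2 = 108s^5
Ksp = 108 × (5.0×10⁻⁷)^5 = 3.4×10⁻³⁰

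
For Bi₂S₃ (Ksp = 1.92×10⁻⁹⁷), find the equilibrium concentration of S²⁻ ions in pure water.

5.33×10⁻²⁰ M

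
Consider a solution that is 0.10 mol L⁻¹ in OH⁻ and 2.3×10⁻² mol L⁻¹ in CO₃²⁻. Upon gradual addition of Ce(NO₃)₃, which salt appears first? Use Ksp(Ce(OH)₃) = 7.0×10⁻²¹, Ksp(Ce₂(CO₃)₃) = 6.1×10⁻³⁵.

A salt starts to precipitate once the ion product Q reaches its Ksp.
For Ce(OH)₃: [Ce³⁺] = (Ksp/[OH⁻]^3) = 7.0×10⁻¹⁸ mol L⁻¹
For Ce₂(CO₃)₃: [Ce³⁺] = (Ksp/[CO₃²⁻]^3)^(1/2) = 2.2×10⁻¹⁵ mol L⁻¹
Ce(OH)₃ requires the lower [Ce³⁺], so it precipitates first.

Ce(OH)₃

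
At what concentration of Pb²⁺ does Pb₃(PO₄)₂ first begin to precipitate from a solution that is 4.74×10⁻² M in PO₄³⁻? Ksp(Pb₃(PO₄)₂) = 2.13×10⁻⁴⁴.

The threshold for precipitation is Q = Ksp.
Pb₃(PO₄)₂(s) ⇌ 3 Pb²⁺(aq) + 2 PO₄³⁻(aq)
Ksp = [Pb²⁺]^3[PO₄³⁻]^2 = [Pb²⁺]^3(4.74×10⁻²)^2
[Pb²⁺]^3 = 2.13×10⁻⁴⁴ / (4.74×10⁻²)^2 = 9.48×10⁻⁴²
[Pb²⁺] = 2.12×10⁻¹⁴ M

2.12×10⁻¹⁴ M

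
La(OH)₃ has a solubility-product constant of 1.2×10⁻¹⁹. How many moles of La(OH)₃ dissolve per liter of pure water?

8.2×10⁻⁶ M

La(OH)₃(s) ⇌ La³⁺(aq) + 3 OH⁻(aq)
Let s be the molar solubility. Then [La³⁺] = s and [OH⁻] = 3s.
Ksp = [La³⁺][OH⁻]^3 = s · (3s)^3 = 27s^4
27s^4 = 1.2×10⁻¹⁹  ⇒  s^4 = 4.4×10⁻²¹
Taking the 4th root, s = 8.2×10⁻⁶ M.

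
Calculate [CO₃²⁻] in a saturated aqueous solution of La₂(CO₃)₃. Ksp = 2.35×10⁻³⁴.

La₂(CO₃)₃(s) ⇌ 2 La³⁺(aq) + 3 CO₃²⁻(aq)
Let s be the molar solubility. Then [La³⁺] = 2s and [CO₃²⁻] = 3s.
Ksp = [La³⁺]^2[CO₃²⁻]^3 = (2s)^2 · (3s)^3 = 108s^5 = 2.35×10⁻³⁴
s = 7.37×10⁻⁸ mol L⁻¹
[CO₃²⁻] = 3s = 2.21×10⁻⁷ mol L⁻¹

2.21×10⁻⁷ M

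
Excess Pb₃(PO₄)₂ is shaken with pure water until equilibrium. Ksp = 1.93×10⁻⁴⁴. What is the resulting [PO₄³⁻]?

Pb₃(PO₄)₂(s) ⇌ 3 Pb²⁺(aq) + 2 PO₄³⁻(aq)
Call the molar solubility s, so that [Pb²⁺] = 3s and [PO₄³⁻] = 2s.
Ksp = [Pb²⁺]^3[PO₄³⁻]^2 = (3s)^3 · (2s)^2 = 108s^5 = 1.93×10⁻⁴⁴
s = 7.09×10⁻¹⁰ mol L⁻¹
[PO₄³⁻] = 2s = 1.42×10⁻⁹ mol L⁻¹

1.42×10⁻⁹ M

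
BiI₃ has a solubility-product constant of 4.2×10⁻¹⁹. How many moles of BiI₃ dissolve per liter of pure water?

1.1×10⁻⁵ M

BiI₃(s) ⇌ Bi³⁺(aq) + 3 I⁻(aq)
Let s be the molar solubility. Then [Bi³⁺] = s and [I⁻] = 3s.
Ksp = [Bi³⁺][I⁻]^3 = s · (3s)^3 = 27s^4
27s^4 = 4.2×10⁻¹⁹  ⇒  s^4 = 1.6×10⁻²⁰
s = (1.6×10⁻²⁰)^(1/4) = 1.1×10⁻⁵ mol/L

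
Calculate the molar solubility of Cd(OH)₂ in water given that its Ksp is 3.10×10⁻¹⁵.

Cd(OH)₂(s) ⇌ Cd²⁺(aq) + 2 OH⁻(aq)
If s mol/L of Cd(OH)₂ dissolves, [Cd²⁺] = s and [OH⁻] = 2s.
Ksp = [Cd²⁺][OH⁻]^2 = s · (2s)^2 = 4s^3
4s^3 = 3.10×10⁻¹⁵  ⇒  s^3 = 7.75×10⁻¹⁶
s = 9.19×10⁻⁶ mol/L

9.19×10⁻⁶ M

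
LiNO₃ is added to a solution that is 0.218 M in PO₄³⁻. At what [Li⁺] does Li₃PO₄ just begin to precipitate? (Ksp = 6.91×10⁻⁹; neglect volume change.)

3.16×10⁻³ M

Each salt precipitates once Q = Ksp for that salt.
Li₃PO₄(s) ⇌ 3 Li⁺(aq) + PO₄³⁻(aq)
Ksp = [Li⁺]^3[PO₄³⁻] = [Li⁺]^3(0.218)
[Li⁺]^3 = 6.91×10⁻⁹ / (0.218) = 3.17×10⁻⁸
[Li⁺] = 3.16×10⁻³ M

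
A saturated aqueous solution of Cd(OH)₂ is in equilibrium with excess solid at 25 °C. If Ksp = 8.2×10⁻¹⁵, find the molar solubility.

1.3×10⁻⁵ M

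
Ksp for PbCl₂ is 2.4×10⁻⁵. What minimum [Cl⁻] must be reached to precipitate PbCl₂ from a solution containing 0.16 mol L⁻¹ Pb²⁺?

1.2×10⁻² M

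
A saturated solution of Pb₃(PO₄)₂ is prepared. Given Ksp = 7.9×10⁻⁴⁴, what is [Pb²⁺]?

Pb₃(PO₄)₂(s) ⇌ 3 Pb²⁺(aq) + 2 PO₄³⁻(aq)
Let s be the molar solubility. Then [Pb²⁺] = 3s and [PO₄³⁻] = 2s.
Ksp = [Pb²⁺]^3[PO₄³⁻]^2 = (3s)^3 · (2s)^2 = 108s^5 = 7.9×10⁻⁴⁴
s = 9.4×10⁻¹⁰ mol L⁻¹
[Pb²⁺] = 3s = 2.8×10⁻⁹ mol L⁻¹

2.8×10⁻⁹ M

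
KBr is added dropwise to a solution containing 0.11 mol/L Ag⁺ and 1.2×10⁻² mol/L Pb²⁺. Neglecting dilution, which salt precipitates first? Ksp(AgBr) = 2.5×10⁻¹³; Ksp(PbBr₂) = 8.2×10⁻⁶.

AgBr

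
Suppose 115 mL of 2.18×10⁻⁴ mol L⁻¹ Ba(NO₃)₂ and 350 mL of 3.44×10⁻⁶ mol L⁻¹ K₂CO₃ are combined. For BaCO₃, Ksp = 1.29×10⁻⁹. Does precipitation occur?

The combined volume is 465 mL.
[Ba²⁺] = (2.18×10⁻⁴)(115)/465 = 5.39×10⁻⁵ mol L⁻¹
[CO₃²⁻] = (3.44×10⁻⁶)(350)/465 = 2.59×10⁻⁶ mol L⁻¹
Q = [Ba²⁺][CO₃²⁻] = 1.40×10⁻¹⁰
Since Q (1.40×10⁻¹⁰) is less than Ksp (1.29×10⁻⁹), no BaCO₃ precipitates.

No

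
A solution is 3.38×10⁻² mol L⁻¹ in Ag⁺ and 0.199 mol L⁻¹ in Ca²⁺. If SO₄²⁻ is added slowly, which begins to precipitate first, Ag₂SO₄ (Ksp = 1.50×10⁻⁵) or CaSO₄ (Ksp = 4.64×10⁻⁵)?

CaSO₄

Precipitation of each salt begins when its ion product equals Ksp.
For Ag₂SO₄: [SO₄²⁻] = (Ksp/[Ag⁺]^2) = 1.31×10⁻² mol L⁻¹
For CaSO₄: [SO₄²⁻] = (Ksp/[Ca²⁺]) = 2.33×10⁻⁴ mol L⁻¹
The smaller threshold [SO₄²⁻] is reached first, so CaSO₄ precipitates first.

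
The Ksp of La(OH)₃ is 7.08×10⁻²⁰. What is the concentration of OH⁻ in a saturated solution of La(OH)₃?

2.15×10⁻⁵ M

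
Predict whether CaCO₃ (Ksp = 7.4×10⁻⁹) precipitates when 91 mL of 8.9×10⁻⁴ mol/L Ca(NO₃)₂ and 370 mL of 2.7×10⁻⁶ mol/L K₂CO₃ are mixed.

After mixing, V = 91 mL + 370 mL = 461 mL.
[Ca²⁺] = (8.9×10⁻⁴)(91)/461 = 1.8×10⁻⁴ mol/L
[CO₃²⁻] = (2.7×10⁻⁶)(370)/461 = 2.2×10⁻⁶ mol/L
Q = [Ca²⁺][CO₃²⁻] = 3.8×10⁻¹⁰
Since Q (3.8×10⁻¹⁰) is less than Ksp (7.4×10⁻⁹), no CaCO₃ precipitates.

No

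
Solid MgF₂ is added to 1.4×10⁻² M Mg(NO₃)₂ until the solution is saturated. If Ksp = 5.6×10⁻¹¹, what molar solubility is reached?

3.2×10⁻⁵ M

MgF₂(s) ⇌ Mg²⁺(aq) + 2 F⁻(aq)
Let s be the solubility of MgF₂ here. The common ion gives [Mg²⁺] ≈ 1.4×10⁻² M, and [F⁻] = 2s.
Ksp = [Mg²⁺][F⁻]^2 = (1.4×10⁻²)(2s)^2
(2s)^2 = 5.6×10⁻¹¹ / (1.4×10⁻²) = 4.0×10⁻⁹
s = 3.2×10⁻⁵ M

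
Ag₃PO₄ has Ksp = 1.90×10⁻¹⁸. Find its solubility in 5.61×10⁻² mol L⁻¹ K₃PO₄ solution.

1.08×10⁻⁶ M

Ag₃PO₄(s) ⇌ 3 Ag⁺(aq) + PO₄³⁻(aq)
PO₄³⁻ is already present at 5.61×10⁻² mol L⁻¹. If s mol/L of Ag₃PO₄ dissolves, [Ag⁺] = 3s while [PO₄³⁻] ≈ 5.61×10⁻² mol L⁻¹.
Ksp = [Ag⁺]^3[PO₄³⁻] = (3s)^3(5.61×10⁻²)
(3s)^3 = 1.90×10⁻¹⁸ / (5.61×10⁻²) = 3.39×10⁻¹⁷
s = 1.08×10⁻⁶ mol L⁻¹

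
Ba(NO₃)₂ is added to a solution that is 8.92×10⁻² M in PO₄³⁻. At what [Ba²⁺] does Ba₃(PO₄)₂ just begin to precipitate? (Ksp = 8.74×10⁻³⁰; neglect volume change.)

Each salt precipitates once Q = Ksp for that salt.
Ba₃(PO₄)₂(s) ⇌ 3 Ba²⁺(aq) + 2 PO₄³⁻(aq)
Ksp = [Ba²⁺]^3[PO₄³⁻]^2 = [Ba²⁺]^3(8.92×10⁻²)^2
[Ba²⁺]^3 = 8.74×10⁻³⁰ / (8.92×10⁻²)^2 = 1.10×10⁻²⁷
[Ba²⁺] = 1.03×10⁻⁹ M

1.03×10⁻⁹ M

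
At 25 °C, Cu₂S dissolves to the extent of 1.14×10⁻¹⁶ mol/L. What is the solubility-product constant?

Ksp = 5.93×10⁻⁴⁸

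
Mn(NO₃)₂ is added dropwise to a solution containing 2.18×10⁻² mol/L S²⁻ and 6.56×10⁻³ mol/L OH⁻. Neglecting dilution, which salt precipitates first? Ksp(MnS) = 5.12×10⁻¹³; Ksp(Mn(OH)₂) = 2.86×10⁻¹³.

MnS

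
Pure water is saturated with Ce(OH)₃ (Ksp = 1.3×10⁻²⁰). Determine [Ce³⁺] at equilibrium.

4.7×10⁻⁶ M

Ce(OH)₃(s) ⇌ Ce³⁺(aq) + 3 OH⁻(aq)
For each mole of Ce(OH)₃ that dissolves per liter, [Ce³⁺] = s and [OH⁻] = 3s; let s denote this solubility.
Ksp = [Ce³⁺][OH⁻]^3 = s · (3s)^3 = 27s^4 = 1.3×10⁻²⁰
s = 4.7×10⁻⁶ mol L⁻¹
[Ce³⁺] = s = 4.7×10⁻⁶ mol L⁻¹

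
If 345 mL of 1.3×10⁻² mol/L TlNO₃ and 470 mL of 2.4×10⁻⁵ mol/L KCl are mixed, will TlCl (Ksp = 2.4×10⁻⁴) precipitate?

After mixing, V = 345 mL + 470 mL = 815 mL.
[Tl⁺] = (1.3×10⁻²)(345)/815 = 5.5×10⁻³ mol/L
[Cl⁻] = (2.4×10⁻⁵)(470)/815 = 1.4×10⁻⁵ mol/L
Q = [Tl⁺][Cl⁻] = 7.6×10⁻⁸
Since Q (7.6×10⁻⁸) is less than Ksp (2.4×10⁻⁴), no TlCl precipitates.

No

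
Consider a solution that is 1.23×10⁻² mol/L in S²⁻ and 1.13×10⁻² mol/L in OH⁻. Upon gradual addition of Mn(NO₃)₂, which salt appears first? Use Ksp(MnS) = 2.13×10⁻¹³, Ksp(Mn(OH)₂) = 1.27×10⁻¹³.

MnS

Each salt precipitates once Q = Ksp for that salt.
For MnS: [Mn²⁺] = (Ksp/[S²⁻]) = 1.73×10⁻¹¹ mol/L
For Mn(OH)₂: [Mn²⁺] = (Ksp/[OH⁻]^2) = 9.95×10⁻¹⁰ mol/L
The smaller threshold [Mn²⁺] is reached first, so MnS precipitates first.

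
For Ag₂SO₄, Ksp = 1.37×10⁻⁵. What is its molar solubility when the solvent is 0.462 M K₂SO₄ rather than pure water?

Ag₂SO₄(s) ⇌ 2 Ag⁺(aq) + SO₄²⁻(aq)
With SO₄²⁻ already at 0.462 M and s small, take [SO₄²⁻] ≈ 0.462 M and [Ag⁺] = 2s.
Ksp = [Ag⁺]^2[SO₄²⁻] = (2s)^2(0.462)
(2s)^2 = 1.37×10⁻⁵ / (0.462) = 2.97×10⁻⁵
s = 2.72×10⁻³ M

2.72×10⁻³ M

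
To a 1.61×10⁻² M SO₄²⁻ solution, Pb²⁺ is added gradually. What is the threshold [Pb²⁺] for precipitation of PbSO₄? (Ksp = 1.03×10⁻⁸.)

6.40×10⁻⁷ M

Precipitation of each salt begins when its ion product equals Ksp.
PbSO₄(s) ⇌ Pb²⁺(aq) + SO₄²⁻(aq)
Ksp = [Pb²⁺][SO₄²⁻] = [Pb²⁺](1.61×10⁻²)
[Pb²⁺] = 1.03×10⁻⁸ / (1.61×10⁻²) = 6.40×10⁻⁷
[Pb²⁺] = 6.40×10⁻⁷ M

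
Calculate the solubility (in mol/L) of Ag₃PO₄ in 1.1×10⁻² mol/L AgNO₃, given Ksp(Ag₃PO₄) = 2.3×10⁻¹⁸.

1.7×10⁻¹² M

Ag₃PO₄(s) ⇌ 3 Ag⁺(aq) + PO₄³⁻(aq)
Ag⁺ is already present at 1.1×10⁻² mol/L. If s mol/L of Ag₃PO₄ dissolves, [PO₄³⁻] = s while [Ag⁺] ≈ 1.1×10⁻² mol/L.
Ksp = [Ag⁺]^3[PO₄³⁻] = (1.1×10⁻²)^3s
s = 2.3×10⁻¹⁸ / (1.1×10⁻²)^3 = 1.7×10⁻¹²
s = 1.7×10⁻¹² mol/L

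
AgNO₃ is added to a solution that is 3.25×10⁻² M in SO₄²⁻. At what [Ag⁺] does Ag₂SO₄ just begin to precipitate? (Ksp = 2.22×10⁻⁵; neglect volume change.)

Each salt precipitates once Q = Ksp for that salt.
Ag₂SO₄(s) ⇌ 2 Ag⁺(aq) + SO₄²⁻(aq)
Ksp = [Ag⁺]^2[SO₄²⁻] = [Ag⁺]^2(3.25×10⁻²)
[Ag⁺]^2 = 2.22×10⁻⁵ / (3.25×10⁻²) = 6.83×10⁻⁴
[Ag⁺] = 2.61×10⁻² M

2.61×10⁻² M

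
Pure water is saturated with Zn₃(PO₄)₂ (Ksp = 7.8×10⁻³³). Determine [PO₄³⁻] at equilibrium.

Zn₃(PO₄)₂(s) ⇌ 3 Zn²⁺(aq) + 2 PO₄³⁻(aq)
For each mole of Zn₃(PO₄)₂ that dissolves per liter, [Zn²⁺] = 3s and [PO₄³⁻] = 2s; let s denote this solubility.
Ksp = [Zn²⁺]^3[PO₄³⁻]^2 = (3s)^3 · (2s)^2 = 108s^5 = 7.8×10⁻³³
s = 1.5×10⁻⁷ mol L⁻¹
[PO₄³⁻] = 2s = 3.0×10⁻⁷ mol L⁻¹

3.0×10⁻⁷ M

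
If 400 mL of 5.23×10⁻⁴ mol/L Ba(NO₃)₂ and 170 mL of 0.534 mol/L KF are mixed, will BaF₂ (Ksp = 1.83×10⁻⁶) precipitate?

Yes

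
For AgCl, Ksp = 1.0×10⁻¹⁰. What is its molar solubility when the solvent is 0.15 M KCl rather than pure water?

AgCl(s) ⇌ Ag⁺(aq) + Cl⁻(aq)
With Cl⁻ already at 0.15 M and s small, take [Cl⁻] ≈ 0.15 M and [Ag⁺] = s.
Ksp = [Ag⁺][Cl⁻] = s(0.15)
s = 1.0×10⁻¹⁰ / (0.15) = 6.7×10⁻¹⁰
s = 6.7×10⁻¹⁰ M

6.7×10⁻¹⁰ M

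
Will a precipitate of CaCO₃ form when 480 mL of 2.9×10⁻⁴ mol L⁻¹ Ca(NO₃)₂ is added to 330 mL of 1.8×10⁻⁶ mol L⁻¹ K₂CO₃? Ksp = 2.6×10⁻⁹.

No

After mixing, V = 480 mL + 330 mL = 810 mL.
[Ca²⁺] = (2.9×10⁻⁴)(480)/810 = 1.7×10⁻⁴ mol L⁻¹
[CO₃²⁻] = (1.8×10⁻⁶)(330)/810 = 7.3×10⁻⁷ mol L⁻¹
Q = [Ca²⁺][CO₃²⁻] = 1.3×10⁻¹⁰
Since Q (1.3×10⁻¹⁰) is less than Ksp (2.6×10⁻⁹), no CaCO₃ precipitates.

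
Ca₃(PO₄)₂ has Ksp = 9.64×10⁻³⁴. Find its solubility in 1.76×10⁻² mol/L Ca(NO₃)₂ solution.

Ca₃(PO₄)₂(s) ⇌ 3 Ca²⁺(aq) + 2 PO₄³⁻(aq)
Ca²⁺ is already present at 1.76×10⁻² mol/L. If s mol/L of Ca₃(PO₄)₂ dissolves, [PO₄³⁻] = 2s while [Ca²⁺] ≈ 1.76×10⁻² mol/L.
Ksp = [Ca²⁺]^3[PO₄³⁻]^2 = (1.76×10⁻²)^3(2s)^2
(2s)^2 = 9.64×10⁻³⁴ / (1.76×10⁻²)^3 = 1.77×10⁻²⁸
s = 6.65×10⁻¹⁵ mol/L

6.65×10⁻¹⁵ M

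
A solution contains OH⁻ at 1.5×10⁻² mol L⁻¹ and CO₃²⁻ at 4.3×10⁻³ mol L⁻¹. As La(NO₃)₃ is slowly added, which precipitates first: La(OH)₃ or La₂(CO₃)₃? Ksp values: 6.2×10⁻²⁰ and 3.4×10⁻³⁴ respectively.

La(OH)₃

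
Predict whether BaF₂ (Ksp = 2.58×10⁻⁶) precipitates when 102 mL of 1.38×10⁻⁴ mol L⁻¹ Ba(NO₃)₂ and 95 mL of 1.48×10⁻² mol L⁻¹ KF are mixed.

The combined volume is 197 mL.
[Ba²⁺] = (1.38×10⁻⁴)(102)/197 = 7.15×10⁻⁵ mol L⁻¹
[F⁻] = (1.48×10⁻²)(95)/197 = 7.14×10⁻³ mol L⁻¹
Q = [Ba²⁺][F⁻]^2 = 3.64×10⁻⁹
Since Q (3.64×10⁻⁹) is less than Ksp (2.58×10⁻⁶), no BaF₂ precipitates.

No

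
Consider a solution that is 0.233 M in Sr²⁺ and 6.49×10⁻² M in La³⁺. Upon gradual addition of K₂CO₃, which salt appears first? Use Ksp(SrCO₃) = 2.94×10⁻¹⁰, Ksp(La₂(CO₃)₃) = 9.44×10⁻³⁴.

La₂(CO₃)₃

Each salt precipitates once Q = Ksp for that salt.
For SrCO₃: [CO₃²⁻] = (Ksp/[Sr²⁺]) = 1.26×10⁻⁹ M
For La₂(CO₃)₃: [CO₃²⁻] = (Ksp/[La³⁺]^2)^(1/3) = 6.07×10⁻¹¹ M
The smaller threshold [CO₃²⁻] is reached first, so La₂(CO₃)₃ precipitates first.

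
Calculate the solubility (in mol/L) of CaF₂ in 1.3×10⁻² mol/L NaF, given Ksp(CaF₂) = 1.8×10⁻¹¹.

CaF₂(s) ⇌ Ca²⁺(aq) + 2 F⁻(aq)
Let s be the solubility of CaF₂ here. The common ion gives [F⁻] ≈ 1.3×10⁻² mol/L, and [Ca²⁺] = s.
Ksp = [Ca²⁺][F⁻]^2 = s(1.3×10⁻²)^2
s = 1.8×10⁻¹¹ / (1.3×10⁻²)^2 = 1.1×10⁻⁷
s = 1.1×10⁻⁷ mol/L

1.1×10⁻⁷ M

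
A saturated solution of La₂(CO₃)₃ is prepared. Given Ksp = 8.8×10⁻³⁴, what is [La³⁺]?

1.9×10⁻⁷ M

La₂(CO₃)₃(s) ⇌ 2 La³⁺(aq) + 3 CO₃²⁻(aq)
Call the molar solubility s, so that [La³⁺] = 2s and [CO₃²⁻] = 3s.
Ksp = [La³⁺]^2[CO₃²⁻]^3 = (2s)^2 · (3s)^3 = 108s^5 = 8.8×10⁻³⁴
s = 9.6×10⁻⁸ mol L⁻¹
[La³⁺] = 2s = 1.9×10⁻⁷ mol L⁻¹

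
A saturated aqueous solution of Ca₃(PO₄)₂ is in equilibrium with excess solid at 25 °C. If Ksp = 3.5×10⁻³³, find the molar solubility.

1.3×10⁻⁷ M

Ca₃(PO₄)₂(s) ⇌ 3 Ca²⁺(aq) + 2 PO₄³⁻(aq)
With molar solubility s: [Ca²⁺] = 3s, [PO₄³⁻] = 2s.
Ksp = [Ca²⁺]^3[PO₄³⁻]^2 = (3s)^3 · (2s)^2 = 108s^5
108s^5 = 3.5×10⁻³³  ⇒  s^5 = 3.2×10⁻³⁵
Taking the 5th root, s = 1.3×10⁻⁷ mol L⁻¹.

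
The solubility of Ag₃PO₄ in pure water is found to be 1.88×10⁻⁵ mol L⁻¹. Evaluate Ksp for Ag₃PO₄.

Ksp = 3.37×10⁻¹⁸

Ag₃PO₄(s) ⇌ 3 Ag⁺(aq) + PO₄³⁻(aq)
If s mol/L of Ag₃PO₄ dissolves, [Ag⁺] = 3s and [PO₄³⁻] = s.
Ksp = [Ag⁺]^3[PO₄³⁻] = (3s)^3 · s = 27s^4
Ksp = 27 × (1.88×10⁻⁵)^4 = 3.37×10⁻¹⁸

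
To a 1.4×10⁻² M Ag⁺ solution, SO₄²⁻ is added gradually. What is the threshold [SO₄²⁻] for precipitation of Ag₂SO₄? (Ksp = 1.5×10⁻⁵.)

7.7×10⁻² M

Precipitation begins when Q = Ksp.
Ag₂SO₄(s) ⇌ 2 Ag⁺(aq) + SO₄²⁻(aq)
Ksp = [Ag⁺]^2[SO₄²⁻] = [SO₄²⁻](1.4×10⁻²)^2
[SO₄²⁻] = 1.5×10⁻⁵ / (1.4×10⁻²)^2 = 7.7×10⁻²
[SO₄²⁻] = 7.7×10⁻² M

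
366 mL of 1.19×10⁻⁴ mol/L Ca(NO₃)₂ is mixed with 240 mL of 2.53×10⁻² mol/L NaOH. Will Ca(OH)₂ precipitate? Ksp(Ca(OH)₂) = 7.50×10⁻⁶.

No

After mixing, V = 366 mL + 240 mL = 606 mL.
[Ca²⁺] = (1.19×10⁻⁴)(366)/606 = 7.19×10⁻⁵ mol/L
[OH⁻] = (2.53×10⁻²)(240)/606 = 1.00×10⁻² mol/L
Q = [Ca²⁺][OH⁻]^2 = 7.22×10⁻⁹
Q < Ksp (7.22×10⁻⁹ vs 7.50×10⁻⁶); the solution remains unsaturated and no precipitate forms.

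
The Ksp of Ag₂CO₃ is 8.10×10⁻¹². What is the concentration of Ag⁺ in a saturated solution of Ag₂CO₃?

2.53×10⁻⁴ M

Ag₂CO₃(s) ⇌ 2 Ag⁺(aq) + CO₃²⁻(aq)
For each mole of Ag₂CO₃ that dissolves per liter, [Ag⁺] = 2s and [CO₃²⁻] = s; let s denote this solubility.
Ksp = [Ag⁺]^2[CO₃²⁻] = (2s)^2 · s = 4s^3 = 8.10×10⁻¹²
s = 1.27×10⁻⁴ mol L⁻¹
[Ag⁺] = 2s = 2.53×10⁻⁴ mol L⁻¹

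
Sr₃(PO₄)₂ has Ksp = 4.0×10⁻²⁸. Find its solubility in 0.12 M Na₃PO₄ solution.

Sr₃(PO₄)₂(s) ⇌ 3 Sr²⁺(aq) + 2 PO₄³⁻(aq)
Let s be the solubility of Sr₃(PO₄)₂ here. The common ion gives [PO₄³⁻] ≈ 0.12 M, and [Sr²⁺] = 3s.
Ksp = [Sr²⁺]^3[PO₄³⁻]^2 = (3s)^3(0.12)^2
(3s)^3 = 4.0×10⁻²⁸ / (0.12)^2 = 2.8×10⁻²⁶
s = 1.0×10⁻⁹ M

1.0×10⁻⁹ M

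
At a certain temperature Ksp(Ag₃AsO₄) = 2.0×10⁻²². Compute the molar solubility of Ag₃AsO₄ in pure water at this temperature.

Ag₃AsO₄(s) ⇌ 3 Ag⁺(aq) + AsO₄³⁻(aq)
With molar solubility s: [Ag⁺] = 3s, [AsO₄³⁻] = s.
Ksp = [Ag⁺]^3[AsO₄³⁻] = (3s)^3 · s = 27s^4
27s^4 = 2.0×10⁻²²  ⇒  s^4 = 7.4×10⁻²⁴
s = (7.4×10⁻²⁴)^(1/4) = 1.6×10⁻⁶ M

1.6×10⁻⁶ M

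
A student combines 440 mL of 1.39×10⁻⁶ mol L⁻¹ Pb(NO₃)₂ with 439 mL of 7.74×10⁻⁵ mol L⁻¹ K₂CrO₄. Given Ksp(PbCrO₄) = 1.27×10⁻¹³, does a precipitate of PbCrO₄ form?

Total volume after mixing = 440 + 439 = 879 mL.
[Pb²⁺] = (1.39×10⁻⁶)(440)/879 = 6.96×10⁻⁷ mol L⁻¹
[CrO₄²⁻] = (7.74×10⁻⁵)(439)/879 = 3.87×10⁻⁵ mol L⁻¹
Q = [Pb²⁺][CrO₄²⁻] = 2.69×10⁻¹¹
Since Q (2.69×10⁻¹¹) exceeds Ksp (1.27×10⁻¹³), PbCrO₄ will precipitate.

Yes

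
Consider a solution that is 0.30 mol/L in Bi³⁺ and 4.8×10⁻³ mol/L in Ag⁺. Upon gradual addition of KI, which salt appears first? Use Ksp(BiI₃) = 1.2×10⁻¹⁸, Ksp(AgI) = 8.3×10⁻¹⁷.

AgI

The threshold for precipitation is Q = Ksp.
For BiI₃: [I⁻] = (Ksp/[Bi³⁺])^(1/3) = 1.6×10⁻⁶ mol/L
For AgI: [I⁻] = (Ksp/[Ag⁺]) = 1.7×10⁻¹⁴ mol/L
AgI requires the lower [I⁻], so it precipitates first.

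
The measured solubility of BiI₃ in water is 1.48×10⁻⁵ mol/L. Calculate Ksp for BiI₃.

BiI₃(s) ⇌ Bi³⁺(aq) + 3 I⁻(aq)
Call the molar solubility s, so that [Bi³⁺] = s and [I⁻] = 3s.
Ksp = [Bi³⁺][I⁻]^3 = s · (3s)^3 = 27s^4
Ksp = 27 × (1.48×10⁻⁵)^4 = 1.30×10⁻¹⁸

Ksp = 1.30×10⁻¹⁸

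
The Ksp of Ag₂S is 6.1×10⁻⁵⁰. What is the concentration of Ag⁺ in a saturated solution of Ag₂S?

5.0×10⁻¹⁷ M

Ag₂S(s) ⇌ 2 Ag⁺(aq) + S²⁻(aq)
Let s be the molar solubility. Then [Ag⁺] = 2s and [S²⁻] = s.
Ksp = [Ag⁺]^2[S²⁻] = (2s)^2 · s = 4s^3 = 6.1×10⁻⁵⁰
s = 2.5×10⁻¹⁷ M
[Ag⁺] = 2s = 5.0×10⁻¹⁷ M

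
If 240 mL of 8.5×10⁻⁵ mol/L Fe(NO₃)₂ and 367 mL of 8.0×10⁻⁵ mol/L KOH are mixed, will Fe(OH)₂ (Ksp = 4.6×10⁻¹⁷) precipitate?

Yes

Total volume after mixing = 240 + 367 = 607 mL.
[Fe²⁺] = (8.5×10⁻⁵)(240)/607 = 3.4×10⁻⁵ mol/L
[OH⁻] = (8.0×10⁻⁵)(367)/607 = 4.8×10⁻⁵ mol/L
Q = [Fe²⁺][OH⁻]^2 = 7.9×10⁻¹⁴
Because Q > Ksp (7.9×10⁻¹⁴ vs 4.6×10⁻¹⁷), a precipitate of Fe(OH)₂ forms.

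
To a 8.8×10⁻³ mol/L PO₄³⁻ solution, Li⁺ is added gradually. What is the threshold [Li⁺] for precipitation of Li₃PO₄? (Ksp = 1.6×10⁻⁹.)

5.7×10⁻³ M

Each salt precipitates once Q = Ksp for that salt.
Li₃PO₄(s) ⇌ 3 Li⁺(aq) + PO₄³⁻(aq)
Ksp = [Li⁺]^3[PO₄³⁻] = [Li⁺]^3(8.8×10⁻³)
[Li⁺]^3 = 1.6×10⁻⁹ / (8.8×10⁻³) = 1.8×10⁻⁷
[Li⁺] = 5.7×10⁻³ mol/L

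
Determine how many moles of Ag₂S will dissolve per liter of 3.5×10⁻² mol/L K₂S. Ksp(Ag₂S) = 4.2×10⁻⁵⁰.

Ag₂S(s) ⇌ 2 Ag⁺(aq) + S²⁻(aq)
The solution already contains S²⁻ at 3.5×10⁻² mol/L. Let s be the molar solubility of Ag₂S.
[S²⁻] ≈ 3.5×10⁻² mol/L (common ion dominates); [Ag⁺] = 2s.
Ksp = [Ag⁺]^2[S²⁻] = (2s)^2(3.5×10⁻²)
(2s)^2 = 4.2×10⁻⁵⁰ / (3.5×10⁻²) = 1.2×10⁻⁴⁸
s = 5.5×10⁻²⁵ mol/L

5.5×10⁻²⁵ M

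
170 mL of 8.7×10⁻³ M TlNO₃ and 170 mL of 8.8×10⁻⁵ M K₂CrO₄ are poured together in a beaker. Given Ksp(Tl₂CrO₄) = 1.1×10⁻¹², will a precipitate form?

The combined volume is 340 mL.
[Tl⁺] = (8.7×10⁻³)(170)/340 = 4.4×10⁻³ M
[CrO₄²⁻] = (8.8×10⁻⁵)(170)/340 = 4.4×10⁻⁵ M
Q = [Tl⁺]^2[CrO₄²⁻] = 8.3×10⁻¹⁰
Because Q > Ksp (8.3×10⁻¹⁰ vs 1.1×10⁻¹²), a precipitate of Tl₂CrO₄ forms.

Yes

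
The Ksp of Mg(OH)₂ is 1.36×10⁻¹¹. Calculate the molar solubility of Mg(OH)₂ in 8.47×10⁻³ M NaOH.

1.90×10⁻⁷ M

Mg(OH)₂(s) ⇌ Mg²⁺(aq) + 2 OH⁻(aq)
With OH⁻ already at 8.47×10⁻³ M and s small, take [OH⁻] ≈ 8.47×10⁻³ M and [Mg²⁺] = s.
Ksp = [Mg²⁺][OH⁻]^2 = s(8.47×10⁻³)^2
s = 1.36×10⁻¹¹ / (8.47×10⁻³)^2 = 1.90×10⁻⁷
s = 1.90×10⁻⁷ M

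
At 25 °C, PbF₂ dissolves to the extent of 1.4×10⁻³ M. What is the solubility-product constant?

Ksp = 1.1×10⁻⁸

PbF₂(s) ⇌ Pb²⁺(aq) + 2 F⁻(aq)
For each mole of PbF₂ that dissolves per liter, [Pb²⁺] = s and [F⁻] = 2s; let s denote this solubility.
Ksp = [Pb²⁺][F⁻]^2 = s · (2s)^2 = 4s^3
Ksp = 4 × (1.4×10⁻³)^3 = 1.1×10⁻⁸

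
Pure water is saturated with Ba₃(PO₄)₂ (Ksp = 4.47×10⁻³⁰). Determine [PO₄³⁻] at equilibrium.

Ba₃(PO₄)₂(s) ⇌ 3 Ba²⁺(aq) + 2 PO₄³⁻(aq)
Let s be the molar solubility. Then [Ba²⁺] = 3s and [PO₄³⁻] = 2s.
Ksp = [Ba²⁺]^3[PO₄³⁻]^2 = (3s)^3 · (2s)^2 = 108s^5 = 4.47×10⁻³⁰
s = 5.29×10⁻⁷ M
[PO₄³⁻] = 2s = 1.06×10⁻⁶ M

1.06×10⁻⁶ M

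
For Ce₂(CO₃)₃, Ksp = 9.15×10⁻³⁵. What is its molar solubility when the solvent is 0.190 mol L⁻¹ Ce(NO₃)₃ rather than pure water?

4.54×10⁻¹² M

Ce₂(CO₃)₃(s) ⇌ 2 Ce³⁺(aq) + 3 CO₃²⁻(aq)
The solution already contains Ce³⁺ at 0.190 mol L⁻¹. Let s be the molar solubility of Ce₂(CO₃)₃.
[Ce³⁺] ≈ 0.190 mol L⁻¹ (common ion dominates); [CO₃²⁻] = 3s.
Ksp = [Ce³⁺]^2[CO₃²⁻]^3 = (0.190)^2(3s)^3
(3s)^3 = 9.15×10⁻³⁵ / (0.190)^2 = 2.53×10⁻³³
s = 4.54×10⁻¹² mol L⁻¹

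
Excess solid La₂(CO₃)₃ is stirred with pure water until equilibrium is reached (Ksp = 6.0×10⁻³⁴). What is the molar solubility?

La₂(CO₃)₃(s) ⇌ 2 La³⁺(aq) + 3 CO₃²⁻(aq)
For each mole of La₂(CO₃)₃ that dissolves per liter, [La³⁺] = 2s and [CO₃²⁻] = 3s; let s denote this solubility.
Ksp = [La³⁺]^2[CO₃²⁻]^3 = (2s)^2 · (3s)^3 = 108s^5
108s^5 = 6.0×10⁻³⁴  ⇒  s^5 = 5.6×10⁻³⁶
Taking the 5th root, s = 8.9×10⁻⁸ M.

8.9×10⁻⁸ M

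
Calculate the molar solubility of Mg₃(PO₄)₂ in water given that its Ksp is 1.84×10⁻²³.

1.11×10⁻⁵ M

Mg₃(PO₄)₂(s) ⇌ 3 Mg²⁺(aq) + 2 PO₄³⁻(aq)
With molar solubility s: [Mg²⁺] = 3s, [PO₄³⁻] = 2s.
Ksp = [Mg²⁺]^3[PO₄³⁻]^2 = (3s)^3 · (2s)^2 = 108s^5
108s^5 = 1.84×10⁻²³  ⇒  s^5 = 1.70×10⁻²⁵
s = 1.11×10⁻⁵ mol/L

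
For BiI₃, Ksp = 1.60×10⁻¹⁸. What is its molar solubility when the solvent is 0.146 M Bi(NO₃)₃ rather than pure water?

7.40×10⁻⁷ M

BiI₃(s) ⇌ Bi³⁺(aq) + 3 I⁻(aq)
With Bi³⁺ already at 0.146 M and s small, take [Bi³⁺] ≈ 0.146 M and [I⁻] = 3s.
Ksp = [Bi³⁺][I⁻]^3 = (0.146)(3s)^3
(3s)^3 = 1.60×10⁻¹⁸ / (0.146) = 1.10×10⁻¹⁷
s = 7.40×10⁻⁷ M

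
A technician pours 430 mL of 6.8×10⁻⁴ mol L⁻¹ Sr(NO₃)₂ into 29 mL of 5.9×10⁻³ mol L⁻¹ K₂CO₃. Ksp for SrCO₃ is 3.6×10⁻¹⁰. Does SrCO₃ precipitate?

Yes

After mixing, V = 430 mL + 29 mL = 459 mL.
[Sr²⁺] = (6.8×10⁻⁴)(430)/459 = 6.4×10⁻⁴ mol L⁻¹
[CO₃²⁻] = (5.9×10⁻³)(29)/459 = 3.7×10⁻⁴ mol L⁻¹
Q = [Sr²⁺][CO₃²⁻] = 2.4×10⁻⁷
Since Q (2.4×10⁻⁷) exceeds Ksp (3.6×10⁻¹⁰), SrCO₃ will precipitate.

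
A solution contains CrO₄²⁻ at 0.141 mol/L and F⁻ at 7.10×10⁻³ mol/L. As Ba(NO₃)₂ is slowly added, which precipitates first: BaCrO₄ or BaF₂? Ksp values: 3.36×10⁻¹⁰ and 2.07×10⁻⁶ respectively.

BaCrO₄

Precipitation begins when Q = Ksp.
For BaCrO₄: [Ba²⁺] = (Ksp/[CrO₄²⁻]) = 2.38×10⁻⁹ mol/L
For BaF₂: [Ba²⁺] = (Ksp/[F⁻]^2) = 4.11×10⁻² mol/L
Since BaCrO₄ needs less Ba²⁺ to reach saturation, it precipitates first.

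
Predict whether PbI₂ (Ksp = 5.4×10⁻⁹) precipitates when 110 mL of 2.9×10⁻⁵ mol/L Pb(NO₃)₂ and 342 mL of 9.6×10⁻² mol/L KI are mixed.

The combined volume is 452 mL.
[Pb²⁺] = (2.9×10⁻⁵)(110)/452 = 7.1×10⁻⁶ mol/L
[I⁻] = (9.6×10⁻²)(342)/452 = 7.3×10⁻² mol/L
Q = [Pb²⁺][I⁻]^2 = 3.7×10⁻⁸
Because Q > Ksp (3.7×10⁻⁸ vs 5.4×10⁻⁹), a precipitate of PbI₂ forms.

Yes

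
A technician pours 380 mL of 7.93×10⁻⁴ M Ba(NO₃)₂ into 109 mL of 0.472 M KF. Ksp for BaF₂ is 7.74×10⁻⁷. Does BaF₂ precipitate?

Yes

After mixing, V = 380 mL + 109 mL = 489 mL.
[Ba²⁺] = (7.93×10⁻⁴)(380)/489 = 6.16×10⁻⁴ M
[F⁻] = (0.472)(109)/489 = 0.105 M
Q = [Ba²⁺][F⁻]^2 = 6.82×10⁻⁶
Since Q (6.82×10⁻⁶) exceeds Ksp (7.74×10⁻⁷), BaF₂ will precipitate.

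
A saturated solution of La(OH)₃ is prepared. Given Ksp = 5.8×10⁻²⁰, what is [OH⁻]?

2.0×10⁻⁵ M

La(OH)₃(s) ⇌ La³⁺(aq) + 3 OH⁻(aq)
Call the molar solubility s, so that [La³⁺] = s and [OH⁻] = 3s.
Ksp = [La³⁺][OH⁻]^3 = s · (3s)^3 = 27s^4 = 5.8×10⁻²⁰
s = 6.8×10⁻⁶ M
[OH⁻] = 3s = 2.0×10⁻⁵ M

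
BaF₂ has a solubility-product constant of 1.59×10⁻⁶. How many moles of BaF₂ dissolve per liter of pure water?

BaF₂(s) ⇌ Ba²⁺(aq) + 2 F⁻(aq)
Call the molar solubility s, so that [Ba²⁺] = s and [F⁻] = 2s.
Ksp = [Ba²⁺][F⁻]^2 = s · (2s)^2 = 4s^3
4s^3 = 1.59×10⁻⁶  ⇒  s^3 = 3.98×10⁻⁷
Taking the 3rd root, s = 7.35×10⁻³ mol L⁻¹.

7.35×10⁻³ M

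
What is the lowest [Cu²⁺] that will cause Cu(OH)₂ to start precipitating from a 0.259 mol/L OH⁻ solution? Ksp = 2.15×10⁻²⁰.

3.21×10⁻¹⁹ M

Each salt precipitates once Q = Ksp for that salt.
Cu(OH)₂(s) ⇌ Cu²⁺(aq) + 2 OH⁻(aq)
Ksp = [Cu²⁺][OH⁻]^2 = [Cu²⁺](0.259)^2
[Cu²⁺] = 2.15×10⁻²⁰ / (0.259)^2 = 3.21×10⁻¹⁹
[Cu²⁺] = 3.21×10⁻¹⁹ mol/L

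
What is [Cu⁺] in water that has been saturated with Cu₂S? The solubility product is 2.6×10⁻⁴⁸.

1.7×10⁻¹⁶ M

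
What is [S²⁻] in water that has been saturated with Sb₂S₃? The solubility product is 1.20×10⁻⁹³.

3.06×10⁻¹⁹ M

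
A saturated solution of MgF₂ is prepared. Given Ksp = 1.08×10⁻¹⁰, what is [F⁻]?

6.00×10⁻⁴ M

MgF₂(s) ⇌ Mg²⁺(aq) + 2 F⁻(aq)
For each mole of MgF₂ that dissolves per liter, [Mg²⁺] = s and [F⁻] = 2s; let s denote this solubility.
Ksp = [Mg²⁺][F⁻]^2 = s · (2s)^2 = 4s^3 = 1.08×10⁻¹⁰
s = 3.00×10⁻⁴ mol/L
[F⁻] = 2s = 6.00×10⁻⁴ mol/L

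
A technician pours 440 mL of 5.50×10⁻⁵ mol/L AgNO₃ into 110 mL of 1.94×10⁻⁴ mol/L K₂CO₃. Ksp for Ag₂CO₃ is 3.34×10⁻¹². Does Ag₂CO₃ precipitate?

After mixing, V = 440 mL + 110 mL = 550 mL.
[Ag⁺] = (5.50×10⁻⁵)(440)/550 = 4.40×10⁻⁵ mol/L
[CO₃²⁻] = (1.94×10⁻⁴)(110)/550 = 3.88×10⁻⁵ mol/L
Q = [Ag⁺]^2[CO₃²⁻] = 7.51×10⁻¹⁴
Q = 7.51×10⁻¹⁴ < Ksp = 3.34×10⁻¹², so the solution is unsaturated and no precipitate forms.

No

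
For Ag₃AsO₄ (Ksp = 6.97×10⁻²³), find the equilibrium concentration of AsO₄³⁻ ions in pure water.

Ag₃AsO₄(s) ⇌ 3 Ag⁺(aq) + AsO₄³⁻(aq)
With molar solubility s: [Ag⁺] = 3s, [AsO₄³⁻] = s.
Ksp = [Ag⁺]^3[AsO₄³⁻] = (3s)^3 · s = 27s^4 = 6.97×10⁻²³
s = 1.27×10⁻⁶ M
[AsO₄³⁻] = s = 1.27×10⁻⁶ M

1.27×10⁻⁶ M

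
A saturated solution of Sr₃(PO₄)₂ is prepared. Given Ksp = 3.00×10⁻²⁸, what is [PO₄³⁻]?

2.45×10⁻⁶ M

Sr₃(PO₄)₂(s) ⇌ 3 Sr²⁺(aq) + 2 PO₄³⁻(aq)
If s mol/L of Sr₃(PO₄)₂ dissolves, [Sr²⁺] = 3s and [PO₄³⁻] = 2s.
Ksp = [Sr²⁺]^3[PO₄³⁻]^2 = (3s)^3 · (2s)^2 = 108s^5 = 3.00×10⁻²⁸
s = 1.23×10⁻⁶ mol L⁻¹
[PO₄³⁻] = 2s = 2.45×10⁻⁶ mol L⁻¹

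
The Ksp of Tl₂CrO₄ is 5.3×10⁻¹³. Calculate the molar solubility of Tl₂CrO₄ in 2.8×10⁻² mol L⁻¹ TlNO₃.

6.8×10⁻¹⁰ M

Tl₂CrO₄(s) ⇌ 2 Tl⁺(aq) + CrO₄²⁻(aq)
Let s be the solubility of Tl₂CrO₄ here. The common ion gives [Tl⁺] ≈ 2.8×10⁻² mol L⁻¹, and [CrO₄²⁻] = s.
Ksp = [Tl⁺]^2[CrO₄²⁻] = (2.8×10⁻²)^2s
s = 5.3×10⁻¹³ / (2.8×10⁻²)^2 = 6.8×10⁻¹⁰
s = 6.8×10⁻¹⁰ mol L⁻¹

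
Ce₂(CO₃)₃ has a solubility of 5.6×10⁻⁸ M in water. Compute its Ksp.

Ksp = 5.9×10⁻³⁵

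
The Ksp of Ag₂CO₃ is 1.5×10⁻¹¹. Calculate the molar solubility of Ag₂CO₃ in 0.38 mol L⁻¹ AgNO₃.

Ag₂CO₃(s) ⇌ 2 Ag⁺(aq) + CO₃²⁻(aq)
Let s be the solubility of Ag₂CO₃ here. The common ion gives [Ag⁺] ≈ 0.38 mol L⁻¹, and [CO₃²⁻] = s.
Ksp = [Ag⁺]^2[CO₃²⁻] = (0.38)^2s
s = 1.5×10⁻¹¹ / (0.38)^2 = 1.0×10⁻¹⁰
s = 1.0×10⁻¹⁰ mol L⁻¹

1.0×10⁻¹⁰ M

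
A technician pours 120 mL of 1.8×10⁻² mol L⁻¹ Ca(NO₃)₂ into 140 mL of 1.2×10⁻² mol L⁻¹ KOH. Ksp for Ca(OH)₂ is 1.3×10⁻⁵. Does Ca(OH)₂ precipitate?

No

The combined volume is 260 mL.
[Ca²⁺] = (1.8×10⁻²)(120)/260 = 8.3×10⁻³ mol L⁻¹
[OH⁻] = (1.2×10⁻²)(140)/260 = 6.5×10⁻³ mol L⁻¹
Q = [Ca²⁺][OH⁻]^2 = 3.5×10⁻⁷
Q = 3.5×10⁻⁷ < Ksp = 1.3×10⁻⁵, so the solution is unsaturated and no precipitate forms.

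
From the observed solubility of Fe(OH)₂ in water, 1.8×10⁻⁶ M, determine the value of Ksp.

Fe(OH)₂(s) ⇌ Fe²⁺(aq) + 2 OH⁻(aq)
Call the molar solubility s, so that [Fe²⁺] = s and [OH⁻] = 2s.
Ksp = [Fe²⁺][OH⁻]^2 = s · (2s)^2 = 4s^3
Ksp = 4 × (1.8×10⁻⁶)^3 = 2.3×10⁻¹⁷

Ksp = 2.3×10⁻¹⁷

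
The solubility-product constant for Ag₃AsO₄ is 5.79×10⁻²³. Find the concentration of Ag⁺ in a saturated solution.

Ag₃AsO₄(s) ⇌ 3 Ag⁺(aq) + AsO₄³⁻(aq)
With molar solubility s: [Ag⁺] = 3s, [AsO₄³⁻] = s.
Ksp = [Ag⁺]^3[AsO₄³⁻] = (3s)^3 · s = 27s^4 = 5.79×10⁻²³
s = 1.21×10⁻⁶ mol L⁻¹
[Ag⁺] = 3s = 3.63×10⁻⁶ mol L⁻¹

3.63×10⁻⁶ M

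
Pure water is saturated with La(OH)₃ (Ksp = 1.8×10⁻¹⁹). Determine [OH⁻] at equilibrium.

La(OH)₃(s) ⇌ La³⁺(aq) + 3 OH⁻(aq)
Let s be the molar solubility. Then [La³⁺] = s and [OH⁻] = 3s.
Ksp = [La³⁺][OH⁻]^3 = s · (3s)^3 = 27s^4 = 1.8×10⁻¹⁹
s = 9.0×10⁻⁶ mol L⁻¹
[OH⁻] = 3s = 2.7×10⁻⁵ mol L⁻¹

2.7×10⁻⁵ M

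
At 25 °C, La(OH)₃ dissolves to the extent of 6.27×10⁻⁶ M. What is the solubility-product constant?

Ksp = 4.17×10⁻²⁰

La(OH)₃(s) ⇌ La³⁺(aq) + 3 OH⁻(aq)
With molar solubility s: [La³⁺] = s, [OH⁻] = 3s.
Ksp = [La³⁺][OH⁻]^3 = s · (3s)^3 = 27s^4
Ksp = 27 × (6.27×10⁻⁶)^4 = 4.17×10⁻²⁰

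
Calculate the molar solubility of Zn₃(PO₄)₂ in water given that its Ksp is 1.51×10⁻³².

Zn₃(PO₄)₂(s) ⇌ 3 Zn²⁺(aq) + 2 PO₄³⁻(aq)
Let s be the molar solubility. Then [Zn²⁺] = 3s and [PO₄³⁻] = 2s.
Ksp = [Zn²⁺]^3[PO₄³⁻]^2 = (3s)^3 · (2s)^2 = 108s^5
108s^5 = 1.51×10⁻³²  ⇒  s^5 = 1.40×10⁻³⁴
Taking the 5th root, s = 1.69×10⁻⁷ mol L⁻¹.

1.69×10⁻⁷ M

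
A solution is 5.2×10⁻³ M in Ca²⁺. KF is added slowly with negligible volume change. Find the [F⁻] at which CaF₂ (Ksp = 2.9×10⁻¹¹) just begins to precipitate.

The threshold for precipitation is Q = Ksp.
CaF₂(s) ⇌ Ca²⁺(aq) + 2 F⁻(aq)
Ksp = [Ca²⁺][F⁻]^2 = [F⁻]^2(5.2×10⁻³)
[F⁻]^2 = 2.9×10⁻¹¹ / (5.2×10⁻³) = 5.6×10⁻⁹
[F⁻] = 7.5×10⁻⁵ M

7.5×10⁻⁵ M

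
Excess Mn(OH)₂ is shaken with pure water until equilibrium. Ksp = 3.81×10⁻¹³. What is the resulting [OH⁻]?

9.13×10⁻⁵ M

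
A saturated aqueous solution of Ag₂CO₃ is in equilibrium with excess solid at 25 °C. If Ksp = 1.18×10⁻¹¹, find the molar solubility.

1.43×10⁻⁴ M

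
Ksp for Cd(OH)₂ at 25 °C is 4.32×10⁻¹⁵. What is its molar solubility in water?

1.03×10⁻⁵ M

Cd(OH)₂(s) ⇌ Cd²⁺(aq) + 2 OH⁻(aq)
Call the molar solubility s, so that [Cd²⁺] = s and [OH⁻] = 2s.
Ksp = [Cd²⁺][OH⁻]^2 = s · (2s)^2 = 4s^3
4s^3 = 4.32×10⁻¹⁵  ⇒  s^3 = 1.08×10⁻¹⁵
s = (1.08×10⁻¹⁵)^(1/3) = 1.03×10⁻⁵ M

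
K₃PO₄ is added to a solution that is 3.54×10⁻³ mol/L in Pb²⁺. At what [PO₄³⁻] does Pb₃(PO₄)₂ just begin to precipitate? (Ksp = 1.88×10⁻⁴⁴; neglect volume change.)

6.51×10⁻¹⁹ M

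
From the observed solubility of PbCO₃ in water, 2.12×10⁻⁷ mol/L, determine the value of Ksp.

PbCO₃(s) ⇌ Pb²⁺(aq) + CO₃²⁻(aq)
If s mol/L of PbCO₃ dissolves, [Pb²⁺] = s and [CO₃²⁻] = s.
Ksp = [Pb²⁺][CO₃²⁻] = s · s = s^2
Ksp = (2.12×10⁻⁷)^2 = 4.49×10⁻¹⁴

Ksp = 4.49×10⁻¹⁴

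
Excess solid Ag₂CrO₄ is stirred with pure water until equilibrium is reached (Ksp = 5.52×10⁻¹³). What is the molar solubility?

Ag₂CrO₄(s) ⇌ 2 Ag⁺(aq) + CrO₄²⁻(aq)
Let s be the molar solubility. Then [Ag⁺] = 2s and [CrO₄²⁻] = s.
Ksp = [Ag⁺]^2[CrO₄²⁻] = (2s)^2 · s = 4s^3
4s^3 = 5.52×10⁻¹³  ⇒  s^3 = 1.38×10⁻¹³
Taking the 3rd root, s = 5.17×10⁻⁵ mol L⁻¹.

5.17×10⁻⁵ M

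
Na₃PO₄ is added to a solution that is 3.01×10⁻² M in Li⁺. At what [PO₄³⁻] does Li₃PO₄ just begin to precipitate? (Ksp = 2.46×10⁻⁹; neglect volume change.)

9.02×10⁻⁵ M

The threshold for precipitation is Q = Ksp.
Li₃PO₄(s) ⇌ 3 Li⁺(aq) + PO₄³⁻(aq)
Ksp = [Li⁺]^3[PO₄³⁻] = [PO₄³⁻](3.01×10⁻²)^3
[PO₄³⁻] = 2.46×10⁻⁹ / (3.01×10⁻²)^3 = 9.02×10⁻⁵
[PO₄³⁻] = 9.02×10⁻⁵ M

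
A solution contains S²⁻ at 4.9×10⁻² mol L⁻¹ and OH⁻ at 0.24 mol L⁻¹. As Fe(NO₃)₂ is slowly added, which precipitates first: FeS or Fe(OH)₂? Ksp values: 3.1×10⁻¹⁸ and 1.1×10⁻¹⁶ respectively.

FeS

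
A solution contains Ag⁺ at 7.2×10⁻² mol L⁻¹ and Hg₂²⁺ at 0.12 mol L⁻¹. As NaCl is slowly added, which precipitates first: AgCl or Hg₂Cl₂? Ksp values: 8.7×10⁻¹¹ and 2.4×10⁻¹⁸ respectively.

A salt starts to precipitate once the ion product Q reaches its Ksp.
For AgCl: [Cl⁻] = (Ksp/[Ag⁺]) = 1.2×10⁻⁹ mol L⁻¹
For Hg₂Cl₂: [Cl⁻] = (Ksp/[Hg₂²⁺])^(1/2) = 4.5×10⁻⁹ mol L⁻¹
The smaller threshold [Cl⁻] is reached first, so AgCl precipitates first.

AgCl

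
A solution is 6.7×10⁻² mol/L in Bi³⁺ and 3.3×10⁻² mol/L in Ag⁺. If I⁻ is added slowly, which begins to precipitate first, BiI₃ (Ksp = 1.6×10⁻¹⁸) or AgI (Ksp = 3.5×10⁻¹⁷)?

AgI

Precipitation begins when Q = Ksp.
For BiI₃: [I⁻] = (Ksp/[Bi³⁺])^(1/3) = 2.9×10⁻⁶ mol/L
For AgI: [I⁻] = (Ksp/[Ag⁺]) = 1.1×10⁻¹⁵ mol/L
Since AgI needs less I⁻ to reach saturation, it precipitates first.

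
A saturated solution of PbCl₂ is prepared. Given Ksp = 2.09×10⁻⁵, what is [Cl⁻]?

3.47×10⁻² M

PbCl₂(s) ⇌ Pb²⁺(aq) + 2 Cl⁻(aq)
Call the molar solubility s, so that [Pb²⁺] = s and [Cl⁻] = 2s.
Ksp = [Pb²⁺][Cl⁻]^2 = s · (2s)^2 = 4s^3 = 2.09×10⁻⁵
s = 1.74×10⁻² M
[Cl⁻] = 2s = 3.47×10⁻² M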